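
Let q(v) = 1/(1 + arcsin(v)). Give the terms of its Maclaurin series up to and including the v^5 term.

Substitute the inner expansion into the outer series and collect powers.
q(0) = 1
q′(0) = -1
q′′(0) = 2
q′′′(0) = -7
q^(4)(0) = 32
q^(5)(0) = -189

-63*v^5/40 + 4*v^4/3 - 7*v^3/6 + v^2 - v + 1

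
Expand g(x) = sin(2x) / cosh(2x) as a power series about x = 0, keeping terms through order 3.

Invert the denominator's series and multiply.
[x^0] = 0;  [x^1] = 2;  [x^2] = 0;  [x^3] = -16/3.

-16*x^3/3 + 2*x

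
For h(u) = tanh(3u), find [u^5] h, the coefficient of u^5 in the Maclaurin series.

162/5

[u^0] = 0;  [u^1] = 3;  [u^2] = 0;  [u^3] = -9;  [u^4] = 0;  [u^5] = 162/5.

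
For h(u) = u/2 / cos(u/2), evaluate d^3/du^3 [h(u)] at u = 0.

3/8

Divide the numerator series by the denominator series (power-series long division).
From the series, [u^3] h = 1/16; multiply by 3! = 6 to get 3/8.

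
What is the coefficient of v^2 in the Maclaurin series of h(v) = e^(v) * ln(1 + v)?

Write out both Maclaurin series and multiply, keeping only the needed powers.
[v^0] = 0;  [v^1] = 1;  [v^2] = 1/2.
So c_2 = h′′(0)/2! = 1/2.

1/2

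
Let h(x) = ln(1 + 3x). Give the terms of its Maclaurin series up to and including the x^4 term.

-81*x^4/4 + 9*x^3 - 9*x^2/2 + 3*x

h(0) = 0
h′(0) = 3
h′′(0) = -9
h′′′(0) = 54
h^(4)(0) = -486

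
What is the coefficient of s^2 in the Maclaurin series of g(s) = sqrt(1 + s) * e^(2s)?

Multiply the two series term by term and collect like powers.

23/8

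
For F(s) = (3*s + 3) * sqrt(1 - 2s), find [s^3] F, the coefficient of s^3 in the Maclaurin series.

Multiply each power in the prefactor through the base expansion.
So c_3 = F′′′(0)/3! = -3.

-3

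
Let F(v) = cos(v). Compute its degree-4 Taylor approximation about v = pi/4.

sqrt(2)*(v - pi/4)^4/48 + sqrt(2)*(v - pi/4)^3/12 - sqrt(2)*(v - pi/4)^2/4 - sqrt(2)*(v - pi/4)/2 + sqrt(2)/2

[(v - pi/4)^0] = sqrt(2)/2;  [(v - pi/4)^1] = -sqrt(2)/2;  [(v - pi/4)^2] = -sqrt(2)/4;  [(v - pi/4)^3] = sqrt(2)/12;  [(v - pi/4)^4] = sqrt(2)/48.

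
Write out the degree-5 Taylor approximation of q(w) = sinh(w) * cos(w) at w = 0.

-w^5/30 - w^3/3 + w

Expand each factor separately, then convolve coefficients.
[w^0] = 0;  [w^1] = 1;  [w^2] = 0;  [w^3] = -1/3;  [w^4] = 0;  [w^5] = -1/30.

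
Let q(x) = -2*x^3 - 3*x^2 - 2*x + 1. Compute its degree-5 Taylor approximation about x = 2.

-2*(x - 2)^3 - 15*(x - 2)^2 - 38*(x - 2) - 31

Differentiate repeatedly and evaluate at the center.
q(2) = -31
q′(2) = -38
q′′(2) = -30
q′′′(2) = -12
q^(4)(2) = 0
q^(5)(2) = 0
The Taylor polynomial is Σ q^(k)(2)/k! · (x - 2)^k.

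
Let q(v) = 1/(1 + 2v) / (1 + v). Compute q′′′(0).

Write out both Maclaurin series and multiply, keeping only the needed powers.
The coefficient of v^3 in the expansion is -15, so q′′′(0) = 3! * (-15) = -90.

-90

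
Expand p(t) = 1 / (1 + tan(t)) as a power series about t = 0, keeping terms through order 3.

Write 1/(1+u) = 1 - u + u^2 - u^3 + ... and substitute the series for u.
p(0) = 1
p′(0) = -1
p′′(0) = 2
p′′′(0) = -8
Then c_k = p^(k)(0)/k! gives each Taylor coefficient.

-4*t^3/3 + t^2 - t + 1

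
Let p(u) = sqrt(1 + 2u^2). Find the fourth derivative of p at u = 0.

-12

The coefficient of u^4 in the expansion is -1/2, so p^(4)(0) = 4! * (-1/2) = -12.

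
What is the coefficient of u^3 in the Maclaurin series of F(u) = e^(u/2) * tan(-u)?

Write out both Maclaurin series and multiply, keeping only the needed powers.
[u^0] = 0;  [u^1] = -1;  [u^2] = -1/2;  [u^3] = -11/24.
So c_3 = F′′′(0)/3! = -11/24.

-11/24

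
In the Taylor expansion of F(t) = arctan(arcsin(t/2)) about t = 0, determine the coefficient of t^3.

-1/48

Plug the Maclaurin series of the inner function into that of the outer and collect terms.
F(0) = 0
F′(0) = 1/2
F′′(0) = 0
F′′′(0) = -1/8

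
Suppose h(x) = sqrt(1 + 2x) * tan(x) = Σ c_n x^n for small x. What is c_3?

Take the Cauchy product of the two expansions.
h(0) = 0
h′(0) = 1
h′′(0) = 2
h′′′(0) = -1
Then c_k = h^(k)(0)/k! gives each Taylor coefficient.

-1/6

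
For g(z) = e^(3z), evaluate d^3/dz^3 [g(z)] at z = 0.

Differentiate repeatedly and evaluate at the center.
The coefficient of z^3 in the expansion is 9/2, so g′′′(0) = 3! * (9/2) = 27.

27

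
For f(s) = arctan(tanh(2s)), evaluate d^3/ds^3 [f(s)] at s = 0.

Substitute the inner expansion into the outer series and collect powers.
From the series, [s^3] f = -16/3; multiply by 3! = 6 to get -32.

-32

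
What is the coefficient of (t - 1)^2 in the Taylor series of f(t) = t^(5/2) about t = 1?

15/8

Compute the successive derivatives at the expansion point and divide by k!.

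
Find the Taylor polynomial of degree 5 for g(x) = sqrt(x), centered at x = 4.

g(4) = 2
g′(4) = 1/4
g′′(4) = -1/32
g′′′(4) = 3/256
g^(4)(4) = -15/2048
g^(5)(4) = 105/16384

7*(x - 4)^5/131072 - 5*(x - 4)^4/16384 + (x - 4)^3/512 - (x - 4)^2/64 + (x - 4)/4 + 2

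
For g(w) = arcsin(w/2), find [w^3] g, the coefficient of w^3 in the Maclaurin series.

c_3 = g′′′(0)/3! = 1/48.

1/48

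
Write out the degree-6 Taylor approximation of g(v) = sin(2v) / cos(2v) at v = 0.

Write the quotient as an unknown series and match coefficients against numerator = denominator · series.
g(0) = 0
g′(0) = 2
g′′(0) = 0
g′′′(0) = 16
g^(4)(0) = 0
g^(5)(0) = 512
g^(6)(0) = 0

64*v^5/15 + 8*v^3/3 + 2*v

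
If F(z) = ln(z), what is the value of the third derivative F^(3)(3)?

2/27

The coefficient of (z - 3)^3 in the expansion is 1/81, so F′′′(3) = 3! * (1/81) = 2/27.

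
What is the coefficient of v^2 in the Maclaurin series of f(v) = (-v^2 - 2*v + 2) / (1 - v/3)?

-13/9

Multiply each power in the prefactor through the base expansion.
f(0) = 2
f′(0) = -4/3
f′′(0) = -26/9
Dividing each by k! gives the coefficients c_0, ..., c_2.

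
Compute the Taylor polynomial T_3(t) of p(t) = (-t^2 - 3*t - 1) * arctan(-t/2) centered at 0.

11*t^3/24 + 3*t^2/2 + t/2

Distribute the polynomial across the series and collect like powers.
[t^0] = 0;  [t^1] = 1/2;  [t^2] = 3/2;  [t^3] = 11/24.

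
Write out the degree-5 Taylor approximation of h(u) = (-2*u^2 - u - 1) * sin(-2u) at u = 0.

Distribute the polynomial across the series and collect like powers.
[u^0] = 0;  [u^1] = 2;  [u^2] = 2;  [u^3] = 8/3;  [u^4] = -4/3;  [u^5] = -12/5.

-12*u^5/5 - 4*u^4/3 + 8*u^3/3 + 2*u^2 + 2*u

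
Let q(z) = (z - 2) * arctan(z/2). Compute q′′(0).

Distribute the polynomial across the series and collect like powers.
The coefficient of z^2 in the expansion is 1/2, so q′′(0) = 2! * (1/2) = 1.

1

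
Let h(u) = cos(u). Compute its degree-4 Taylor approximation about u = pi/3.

[(u - pi/3)^0] = 1/2;  [(u - pi/3)^1] = -sqrt(3)/2;  [(u - pi/3)^2] = -1/4;  [(u - pi/3)^3] = sqrt(3)/12;  [(u - pi/3)^4] = 1/48.

(u - pi/3)^4/48 + sqrt(3)*(u - pi/3)^3/12 - (u - pi/3)^2/4 - sqrt(3)*(u - pi/3)/2 + 1/2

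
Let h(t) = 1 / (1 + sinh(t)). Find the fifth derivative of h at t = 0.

-181

Use the geometric series for the reciprocal, then substitute.
From the series, [t^5] h = -181/120; multiply by 5! = 120 to get -181.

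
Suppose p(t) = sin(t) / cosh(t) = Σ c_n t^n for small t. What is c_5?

Invert the denominator's series and multiply.
[t^0] = 0;  [t^1] = 1;  [t^2] = 0;  [t^3] = -2/3;  [t^4] = 0;  [t^5] = 3/10.
So c_5 = p^(5)(0)/5! = 3/10.

3/10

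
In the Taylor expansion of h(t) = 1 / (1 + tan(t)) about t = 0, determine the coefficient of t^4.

Use the geometric series for the reciprocal, then substitute.
So c_4 = h^(4)(0)/4! = 5/3.

5/3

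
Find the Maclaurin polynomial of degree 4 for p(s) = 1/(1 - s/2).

s^4/16 + s^3/8 + s^2/4 + s/2 + 1

p(0) = 1
p′(0) = 1/2
p′′(0) = 1/2
p′′′(0) = 3/4
p^(4)(0) = 3/2
The Taylor polynomial is Σ p^(k)(0)/k! · s^k.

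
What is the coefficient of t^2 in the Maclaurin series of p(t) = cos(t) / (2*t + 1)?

7/2

Expand 1/(denominator) as a geometric series and multiply by the numerator's series.
p(0) = 1
p′(0) = -2
p′′(0) = 7
Then c_k = p^(k)(0)/k! gives each Taylor coefficient.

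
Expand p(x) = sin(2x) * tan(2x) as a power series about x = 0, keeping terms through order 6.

248*x^6/45 + 8*x^4/3 + 4*x^2

Write out both Maclaurin series and multiply, keeping only the needed powers.
p(0) = 0
p′(0) = 0
p′′(0) = 8
p′′′(0) = 0
p^(4)(0) = 64
p^(5)(0) = 0
p^(6)(0) = 3968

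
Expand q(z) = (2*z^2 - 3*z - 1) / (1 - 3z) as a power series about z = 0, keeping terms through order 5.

Shift and add copies of the series according to the polynomial's terms.

-432*z^5 - 144*z^4 - 48*z^3 - 16*z^2 - 6*z - 1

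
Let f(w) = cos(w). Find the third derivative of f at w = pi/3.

Compute the successive derivatives at the expansion point and divide by k!.
From the series, [(w - pi/3)^3] f = sqrt(3)/12; multiply by 3! = 6 to get sqrt(3)/2.

sqrt(3)/2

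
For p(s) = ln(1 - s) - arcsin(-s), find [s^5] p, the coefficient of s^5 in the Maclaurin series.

-1/8

Combine the two series term by term.
[s^0] = 0;  [s^1] = 0;  [s^2] = -1/2;  [s^3] = -1/6;  [s^4] = -1/4;  [s^5] = -1/8.
So c_5 = p^(5)(0)/5! = -1/8.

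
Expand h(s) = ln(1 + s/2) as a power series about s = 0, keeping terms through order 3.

s^3/24 - s^2/8 + s/2

h(0) = 0
h′(0) = 1/2
h′′(0) = -1/4
h′′′(0) = 1/4
Dividing each by k! gives the coefficients c_0, ..., c_3.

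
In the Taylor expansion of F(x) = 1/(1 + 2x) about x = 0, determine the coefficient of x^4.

16

F(0) = 1
F′(0) = -2
F′′(0) = 8
F′′′(0) = -48
F^(4)(0) = 384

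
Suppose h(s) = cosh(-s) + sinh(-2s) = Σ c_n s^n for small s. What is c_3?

Combine the two series term by term.
h(0) = 1
h′(0) = -2
h′′(0) = 1
h′′′(0) = -8

-4/3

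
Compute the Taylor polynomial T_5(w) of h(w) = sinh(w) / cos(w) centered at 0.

3*w^5/10 + 2*w^3/3 + w

Divide the numerator series by the denominator series (power-series long division).
h(0) = 0
h′(0) = 1
h′′(0) = 0
h′′′(0) = 4
h^(4)(0) = 0
h^(5)(0) = 36
Dividing each by k! gives the coefficients c_0, ..., c_5.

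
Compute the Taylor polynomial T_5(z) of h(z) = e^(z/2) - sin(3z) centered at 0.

-1555*z^5/768 + z^4/384 + 217*z^3/48 + z^2/8 - 5*z/2 + 1

Combine the two series term by term.
[z^0] = 1;  [z^1] = -5/2;  [z^2] = 1/8;  [z^3] = 217/48;  [z^4] = 1/384;  [z^5] = -1555/768.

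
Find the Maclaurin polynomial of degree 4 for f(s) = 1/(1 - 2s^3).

f(0) = 1
f′(0) = 0
f′′(0) = 0
f′′′(0) = 12
f^(4)(0) = 0

2*s^3 + 1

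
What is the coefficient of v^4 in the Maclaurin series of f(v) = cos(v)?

1/24

[v^0] = 1;  [v^1] = 0;  [v^2] = -1/2;  [v^3] = 0;  [v^4] = 1/24.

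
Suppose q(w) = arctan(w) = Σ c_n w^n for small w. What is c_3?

q(0) = 0
q′(0) = 1
q′′(0) = 0
q′′′(0) = -2

-1/3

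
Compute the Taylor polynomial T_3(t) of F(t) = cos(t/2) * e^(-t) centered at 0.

-t^3/24 + 3*t^2/8 - t + 1

Write out both Maclaurin series and multiply, keeping only the needed powers.
F(0) = 1
F′(0) = -1
F′′(0) = 3/4
F′′′(0) = -1/4
Dividing each by k! gives the coefficients c_0, ..., c_3.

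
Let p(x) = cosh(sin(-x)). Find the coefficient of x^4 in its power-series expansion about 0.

Substitute the inner expansion into the outer series and collect powers.
p(0) = 1
p′(0) = 0
p′′(0) = 1
p′′′(0) = 0
p^(4)(0) = -3
So c_4 = p^(4)(0)/4! = -1/8.

-1/8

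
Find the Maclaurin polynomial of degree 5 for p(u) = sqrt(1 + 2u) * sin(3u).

Take the Cauchy product of the two expansions.
p(0) = 0
p′(0) = 3
p′′(0) = 6
p′′′(0) = -36
p^(4)(0) = -72
p^(5)(0) = 288

12*u^5/5 - 3*u^4 - 6*u^3 + 3*u^2 + 3*u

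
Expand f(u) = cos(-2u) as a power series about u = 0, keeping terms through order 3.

1 - 2*u^2

Compute the successive derivatives at the expansion point and divide by k!.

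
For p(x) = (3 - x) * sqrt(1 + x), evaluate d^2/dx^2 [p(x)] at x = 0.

-7/4

Shift and add copies of the series according to the polynomial's terms.
From the series, [x^2] p = -7/8; multiply by 2! = 2 to get -7/4.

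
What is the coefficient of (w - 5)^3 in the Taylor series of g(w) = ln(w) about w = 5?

g(5) = ln(5)
g′(5) = 1/5
g′′(5) = -1/25
g′′′(5) = 2/125
Dividing each by k! gives the coefficients c_0, ..., c_3.

1/375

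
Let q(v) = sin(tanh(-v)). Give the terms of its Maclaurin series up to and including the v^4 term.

v^3/2 - v

Plug the Maclaurin series of the inner function into that of the outer and collect terms.
q(0) = 0
q′(0) = -1
q′′(0) = 0
q′′′(0) = 3
q^(4)(0) = 0
Then c_k = q^(k)(0)/k! gives each Taylor coefficient.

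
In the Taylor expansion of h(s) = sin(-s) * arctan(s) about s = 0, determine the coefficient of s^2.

Take the Cauchy product of the two expansions.
h(0) = 0
h′(0) = 0
h′′(0) = -2
Dividing each by k! gives the coefficients c_0, ..., c_2.

-1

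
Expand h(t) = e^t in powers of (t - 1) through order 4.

h(1) = e
h′(1) = e
h′′(1) = e
h′′′(1) = e
h^(4)(1) = e
The Taylor polynomial is Σ h^(k)(1)/k! · (t - 1)^k.

e*(t - 1)^4/24 + e*(t - 1)^3/6 + e*(t - 1)^2/2 + e*(t - 1) + e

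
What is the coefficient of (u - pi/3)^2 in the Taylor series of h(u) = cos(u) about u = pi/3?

h(pi/3) = 1/2
h′(pi/3) = -sqrt(3)/2
h′′(pi/3) = -1/2

-1/4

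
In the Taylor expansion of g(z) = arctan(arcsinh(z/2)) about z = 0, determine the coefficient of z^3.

-1/16

Let u equal the inner series; expand the outer function in u and truncate.
g(0) = 0
g′(0) = 1/2
g′′(0) = 0
g′′′(0) = -3/8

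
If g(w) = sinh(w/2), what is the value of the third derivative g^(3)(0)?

1/8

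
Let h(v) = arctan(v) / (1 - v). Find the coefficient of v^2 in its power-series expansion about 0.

Write out both Maclaurin series and multiply, keeping only the needed powers.

1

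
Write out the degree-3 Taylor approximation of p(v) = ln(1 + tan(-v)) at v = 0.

Compose series: expand the inner function first, then feed it into the outer expansion.
p(0) = 0
p′(0) = -1
p′′(0) = -1
p′′′(0) = -4
The Taylor polynomial is Σ p^(k)(0)/k! · v^k.

-2*v^3/3 - v^2/2 - v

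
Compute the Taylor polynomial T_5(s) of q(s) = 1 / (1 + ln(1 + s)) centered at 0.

Write 1/(1+u) = 1 - u + u^2 - u^3 + ... and substitute the series for u.

-347*s^5/60 + 11*s^4/3 - 7*s^3/3 + 3*s^2/2 - s + 1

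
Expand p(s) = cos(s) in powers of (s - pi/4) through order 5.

Use the known series and substitute for the argument.

-sqrt(2)*(s - pi/4)^5/240 + sqrt(2)*(s - pi/4)^4/48 + sqrt(2)*(s - pi/4)^3/12 - sqrt(2)*(s - pi/4)^2/4 - sqrt(2)*(s - pi/4)/2 + sqrt(2)/2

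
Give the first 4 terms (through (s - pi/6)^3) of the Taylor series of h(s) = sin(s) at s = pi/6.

[(s - pi/6)^0] = 1/2;  [(s - pi/6)^1] = sqrt(3)/2;  [(s - pi/6)^2] = -1/4;  [(s - pi/6)^3] = -sqrt(3)/12.

-sqrt(3)*(s - pi/6)^3/12 - (s - pi/6)^2/4 + sqrt(3)*(s - pi/6)/2 + 1/2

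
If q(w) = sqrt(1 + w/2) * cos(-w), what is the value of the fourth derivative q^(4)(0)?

337/256

Multiply the two series term by term and collect like powers.
The coefficient of w^4 in the expansion is 337/6144, so q^(4)(0) = 4! * (337/6144) = 337/256.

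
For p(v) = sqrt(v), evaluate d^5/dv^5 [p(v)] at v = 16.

From the series, [(v - 16)^5] p = 7/67108864; multiply by 5! = 120 to get 105/8388608.

105/8388608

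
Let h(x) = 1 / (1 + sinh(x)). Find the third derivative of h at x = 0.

-7

Use the geometric series for the reciprocal, then substitute.
The coefficient of x^3 in the expansion is -7/6, so h′′′(0) = 3! * (-7/6) = -7.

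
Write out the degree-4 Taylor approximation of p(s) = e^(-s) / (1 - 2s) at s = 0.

233*s^4/24 + 29*s^3/6 + 5*s^2/2 + s + 1

Take the Cauchy product of the two expansions.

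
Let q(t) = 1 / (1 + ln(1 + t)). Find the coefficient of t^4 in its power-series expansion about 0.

Expand as Σ (-1)^k u^k with u equal to the inner function's series.
q(0) = 1
q′(0) = -1
q′′(0) = 3
q′′′(0) = -14
q^(4)(0) = 88
So c_4 = q^(4)(0)/4! = 11/3.

11/3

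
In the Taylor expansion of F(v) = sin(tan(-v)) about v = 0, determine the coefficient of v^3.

-1/6

Substitute the inner expansion into the outer series and collect powers.
[v^0] = 0;  [v^1] = -1;  [v^2] = 0;  [v^3] = -1/6.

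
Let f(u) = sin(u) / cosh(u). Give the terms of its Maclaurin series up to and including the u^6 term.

3*u^5/10 - 2*u^3/3 + u

Write the quotient as an unknown series and match coefficients against numerator = denominator · series.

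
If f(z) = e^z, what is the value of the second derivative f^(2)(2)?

e^(2)

The coefficient of (z - 2)^2 in the expansion is e^(2)/2, so f′′(2) = 2! * (e^(2)/2) = e^(2).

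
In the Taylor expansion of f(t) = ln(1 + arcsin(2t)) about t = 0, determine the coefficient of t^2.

Plug the Maclaurin series of the inner function into that of the outer and collect terms.
f(0) = 0
f′(0) = 2
f′′(0) = -4
So c_2 = f′′(0)/2! = -2.

-2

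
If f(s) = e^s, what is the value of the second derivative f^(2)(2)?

e^(2)

From the series, [(s - 2)^2] f = e^(2)/2; multiply by 2! = 2 to get e^(2).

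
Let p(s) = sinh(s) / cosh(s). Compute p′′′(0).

-2

Invert the denominator's series and multiply.
The coefficient of s^3 in the expansion is -1/3, so p′′′(0) = 3! * (-1/3) = -2.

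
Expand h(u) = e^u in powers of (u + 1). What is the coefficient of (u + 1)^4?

[(u + 1)^0] = e^(-1);  [(u + 1)^1] = e^(-1);  [(u + 1)^2] = e^(-1)/2;  [(u + 1)^3] = e^(-1)/6;  [(u + 1)^4] = e^(-1)/24.

e^(-1)/24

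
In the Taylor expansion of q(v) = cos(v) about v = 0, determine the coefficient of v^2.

[v^0] = 1;  [v^1] = 0;  [v^2] = -1/2.

-1/2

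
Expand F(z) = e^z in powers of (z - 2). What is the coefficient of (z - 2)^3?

e^(2)/6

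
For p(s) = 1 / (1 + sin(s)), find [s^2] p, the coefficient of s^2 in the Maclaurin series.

1

Use the geometric series for the reciprocal, then substitute.
p(0) = 1
p′(0) = -1
p′′(0) = 2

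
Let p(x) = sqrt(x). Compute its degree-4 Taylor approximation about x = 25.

-(x - 25)^4/2000000 + (x - 25)^3/50000 - (x - 25)^2/1000 + (x - 25)/10 + 5

p(25) = 5
p′(25) = 1/10
p′′(25) = -1/500
p′′′(25) = 3/25000
p^(4)(25) = -3/250000
The Taylor polynomial is Σ p^(k)(25)/k! · (x - 25)^k.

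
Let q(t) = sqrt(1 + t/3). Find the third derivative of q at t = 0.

1/72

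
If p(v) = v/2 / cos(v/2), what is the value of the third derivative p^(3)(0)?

Divide the numerator series by the denominator series (power-series long division).
From the series, [v^3] p = 1/16; multiply by 3! = 6 to get 3/8.

3/8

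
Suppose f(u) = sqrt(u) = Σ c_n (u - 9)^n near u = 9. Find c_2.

f(9) = 3
f′(9) = 1/6
f′′(9) = -1/108
So c_2 = f′′(9)/2! = -1/216.

-1/216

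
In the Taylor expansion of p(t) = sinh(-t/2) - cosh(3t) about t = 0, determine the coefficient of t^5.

Add the two expansions coefficient-wise.
p(0) = -1
p′(0) = -1/2
p′′(0) = -9
p′′′(0) = -1/8
p^(4)(0) = -81
p^(5)(0) = -1/32

-1/3840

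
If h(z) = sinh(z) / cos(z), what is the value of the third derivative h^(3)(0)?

4

Write the quotient as an unknown series and match coefficients against numerator = denominator · series.
The coefficient of z^3 in the expansion is 2/3, so h′′′(0) = 3! * (2/3) = 4.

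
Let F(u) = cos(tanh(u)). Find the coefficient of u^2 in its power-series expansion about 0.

-1/2

Compose series: expand the inner function first, then feed it into the outer expansion.
F(0) = 1
F′(0) = 0
F′′(0) = -1
So c_2 = F′′(0)/2! = -1/2.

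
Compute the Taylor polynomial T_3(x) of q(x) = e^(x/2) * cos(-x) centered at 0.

-11*x^3/48 - 3*x^2/8 + x/2 + 1

Write out both Maclaurin series and multiply, keeping only the needed powers.
[x^0] = 1;  [x^1] = 1/2;  [x^2] = -3/8;  [x^3] = -11/48.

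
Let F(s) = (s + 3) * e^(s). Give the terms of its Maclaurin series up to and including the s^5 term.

s^5/15 + 7*s^4/24 + s^3 + 5*s^2/2 + 4*s + 3

Distribute the polynomial across the series and collect like powers.
F(0) = 3
F′(0) = 4
F′′(0) = 5
F′′′(0) = 6
F^(4)(0) = 7
F^(5)(0) = 8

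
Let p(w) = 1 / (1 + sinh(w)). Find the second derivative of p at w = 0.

2

Use the geometric series for the reciprocal, then substitute.
The coefficient of w^2 in the expansion is 1, so p′′(0) = 2! * (1) = 2.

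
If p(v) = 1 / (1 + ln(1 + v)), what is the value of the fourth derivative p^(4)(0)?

88

Write 1/(1+u) = 1 - u + u^2 - u^3 + ... and substitute the series for u.
The coefficient of v^4 in the expansion is 11/3, so p^(4)(0) = 4! * (11/3) = 88.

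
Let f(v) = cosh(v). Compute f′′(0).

1

The coefficient of v^2 in the expansion is 1/2, so f′′(0) = 2! * (1/2) = 1.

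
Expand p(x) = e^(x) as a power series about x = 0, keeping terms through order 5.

p(0) = 1
p′(0) = 1
p′′(0) = 1
p′′′(0) = 1
p^(4)(0) = 1
p^(5)(0) = 1

x^5/120 + x^4/24 + x^3/6 + x^2/2 + x + 1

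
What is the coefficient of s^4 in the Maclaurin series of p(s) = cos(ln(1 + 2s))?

-20/3

Plug the Maclaurin series of the inner function into that of the outer and collect terms.
[s^0] = 1;  [s^1] = 0;  [s^2] = -2;  [s^3] = 4;  [s^4] = -20/3.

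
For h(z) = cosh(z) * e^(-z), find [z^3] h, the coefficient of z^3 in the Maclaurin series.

Take the Cauchy product of the two expansions.
h(0) = 1
h′(0) = -1
h′′(0) = 2
h′′′(0) = -4

-2/3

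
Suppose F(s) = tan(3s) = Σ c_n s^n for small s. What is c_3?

9

Compute the successive derivatives at the expansion point and divide by k!.
F(0) = 0
F′(0) = 3
F′′(0) = 0
F′′′(0) = 54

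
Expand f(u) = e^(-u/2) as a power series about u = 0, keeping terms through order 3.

-u^3/48 + u^2/8 - u/2 + 1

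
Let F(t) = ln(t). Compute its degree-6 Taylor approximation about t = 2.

Differentiate repeatedly and evaluate at the center.
[(t - 2)^0] = ln(2);  [(t - 2)^1] = 1/2;  [(t - 2)^2] = -1/8;  [(t - 2)^3] = 1/24;  [(t - 2)^4] = -1/64;  [(t - 2)^5] = 1/160;  [(t - 2)^6] = -1/384.

-(t - 2)^6/384 + (t - 2)^5/160 - (t - 2)^4/64 + (t - 2)^3/24 - (t - 2)^2/8 + (t - 2)/2 + ln(2)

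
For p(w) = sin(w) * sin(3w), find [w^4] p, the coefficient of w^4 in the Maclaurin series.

Expand each factor separately, then convolve coefficients.
p(0) = 0
p′(0) = 0
p′′(0) = 6
p′′′(0) = 0
p^(4)(0) = -120
The Taylor polynomial is Σ p^(k)(0)/k! · w^k.

-5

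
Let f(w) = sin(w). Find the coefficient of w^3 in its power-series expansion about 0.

-1/6

f(0) = 0
f′(0) = 1
f′′(0) = 0
f′′′(0) = -1
The Taylor polynomial is Σ f^(k)(0)/k! · w^k.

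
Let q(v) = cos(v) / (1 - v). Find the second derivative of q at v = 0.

Expand each factor separately, then convolve coefficients.
From the series, [v^2] q = 1/2; multiply by 2! = 2 to get 1.

1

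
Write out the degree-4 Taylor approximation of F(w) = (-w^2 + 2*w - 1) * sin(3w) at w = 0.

Multiply each power in the prefactor through the base expansion.
F(0) = 0
F′(0) = -3
F′′(0) = 12
F′′′(0) = 9
F^(4)(0) = -216
The Taylor polynomial is Σ F^(k)(0)/k! · w^k.

-9*w^4 + 3*w^3/2 + 6*w^2 - 3*w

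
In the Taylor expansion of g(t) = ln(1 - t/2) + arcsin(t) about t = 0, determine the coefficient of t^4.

Add the two expansions coefficient-wise.
g(0) = 0
g′(0) = 1/2
g′′(0) = -1/4
g′′′(0) = 3/4
g^(4)(0) = -3/8
Then c_k = g^(k)(0)/k! gives each Taylor coefficient.

-1/64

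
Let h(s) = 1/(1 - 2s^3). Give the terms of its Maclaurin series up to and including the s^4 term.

[s^0] = 1;  [s^1] = 0;  [s^2] = 0;  [s^3] = 2;  [s^4] = 0.

2*s^3 + 1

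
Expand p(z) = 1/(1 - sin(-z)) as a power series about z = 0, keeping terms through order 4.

2*z^4/3 - 5*z^3/6 + z^2 - z + 1

Plug the Maclaurin series of the inner function into that of the outer and collect terms.
p(0) = 1
p′(0) = -1
p′′(0) = 2
p′′′(0) = -5
p^(4)(0) = 16
The Taylor polynomial is Σ p^(k)(0)/k! · z^k.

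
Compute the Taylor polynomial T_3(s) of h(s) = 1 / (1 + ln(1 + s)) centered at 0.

Use the geometric series for the reciprocal, then substitute.
h(0) = 1
h′(0) = -1
h′′(0) = 3
h′′′(0) = -14
Dividing each by k! gives the coefficients c_0, ..., c_3.

-7*s^3/3 + 3*s^2/2 - s + 1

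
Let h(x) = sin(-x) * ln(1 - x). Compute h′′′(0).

Expand each factor separately, then convolve coefficients.
The coefficient of x^3 in the expansion is 1/2, so h′′′(0) = 3! * (1/2) = 3.

3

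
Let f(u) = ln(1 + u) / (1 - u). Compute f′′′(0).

Multiply the two series term by term and collect like powers.
From the series, [u^3] f = 5/6; multiply by 3! = 6 to get 5.

5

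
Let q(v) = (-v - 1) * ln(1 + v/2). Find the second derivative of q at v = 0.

-3/4

Shift and add copies of the series according to the polynomial's terms.
The coefficient of v^2 in the expansion is -3/8, so q′′(0) = 2! * (-3/8) = -3/4.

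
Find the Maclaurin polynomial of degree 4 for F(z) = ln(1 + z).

-z^4/4 + z^3/3 - z^2/2 + z

[z^0] = 0;  [z^1] = 1;  [z^2] = -1/2;  [z^3] = 1/3;  [z^4] = -1/4.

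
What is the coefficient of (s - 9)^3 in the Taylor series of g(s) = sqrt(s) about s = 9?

1/3888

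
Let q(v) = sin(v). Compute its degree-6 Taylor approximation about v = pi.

-(v - pi)^5/120 + (v - pi)^3/6 - (v - pi)

q(pi) = 0
q′(pi) = -1
q′′(pi) = 0
q′′′(pi) = 1
q^(4)(pi) = 0
q^(5)(pi) = -1
q^(6)(pi) = 0
Dividing each by k! gives the coefficients c_0, ..., c_6.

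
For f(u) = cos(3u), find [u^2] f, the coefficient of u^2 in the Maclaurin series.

-9/2

f(0) = 1
f′(0) = 0
f′′(0) = -9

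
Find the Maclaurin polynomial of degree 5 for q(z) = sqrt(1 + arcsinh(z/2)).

43*z^5/40960 + z^4/6144 - z^3/384 - z^2/32 + z/4 + 1

Plug the Maclaurin series of the inner function into that of the outer and collect terms.
[z^0] = 1;  [z^1] = 1/4;  [z^2] = -1/32;  [z^3] = -1/384;  [z^4] = 1/6144;  [z^5] = 43/40960.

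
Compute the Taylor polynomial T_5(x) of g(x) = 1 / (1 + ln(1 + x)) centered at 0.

Use the geometric series for the reciprocal, then substitute.

-347*x^5/60 + 11*x^4/3 - 7*x^3/3 + 3*x^2/2 - x + 1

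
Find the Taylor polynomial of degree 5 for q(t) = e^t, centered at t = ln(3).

Differentiate repeatedly and evaluate at the center.

(t - ln(3))^5/40 + (t - ln(3))^4/8 + (t - ln(3))^3/2 + 3*(t - ln(3))^2/2 + 3*(t - ln(3)) + 3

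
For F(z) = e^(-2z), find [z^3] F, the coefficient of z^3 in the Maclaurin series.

Compute the successive derivatives at the expansion point and divide by k!.

-4/3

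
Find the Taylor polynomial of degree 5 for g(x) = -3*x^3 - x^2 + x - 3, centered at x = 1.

g(1) = -6
g′(1) = -10
g′′(1) = -20
g′′′(1) = -18
g^(4)(1) = 0
g^(5)(1) = 0
Dividing each by k! gives the coefficients c_0, ..., c_5.

-3*(x - 1)^3 - 10*(x - 1)^2 - 10*(x - 1) - 6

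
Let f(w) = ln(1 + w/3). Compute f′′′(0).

2/27

The coefficient of w^3 in the expansion is 1/81, so f′′′(0) = 3! * (1/81) = 2/27.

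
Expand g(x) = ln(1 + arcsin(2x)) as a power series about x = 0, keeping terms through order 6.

Compose series: expand the inner function first, then feed it into the outer expansion.
g(0) = 0
g′(0) = 2
g′′(0) = -4
g′′′(0) = 24
g^(4)(0) = -160
g^(5)(0) = 1696
g^(6)(0) = -19456

-1216*x^6/45 + 212*x^5/15 - 20*x^4/3 + 4*x^3 - 2*x^2 + 2*x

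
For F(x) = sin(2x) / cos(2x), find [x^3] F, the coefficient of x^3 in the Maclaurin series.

8/3

Divide the numerator series by the denominator series (power-series long division).
F(0) = 0
F′(0) = 2
F′′(0) = 0
F′′′(0) = 16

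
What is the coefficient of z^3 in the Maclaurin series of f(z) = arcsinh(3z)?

f(0) = 0
f′(0) = 3
f′′(0) = 0
f′′′(0) = -27

-9/2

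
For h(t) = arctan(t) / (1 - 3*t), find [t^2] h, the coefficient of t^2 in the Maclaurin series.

Use 1/(1 - r) = Σ r^k on the denominator, then take the Cauchy product.
[t^0] = 0;  [t^1] = 1;  [t^2] = 3.
So c_2 = h′′(0)/2! = 3.

3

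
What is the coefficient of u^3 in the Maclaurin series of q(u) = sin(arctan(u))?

-1/2

Substitute the inner expansion into the outer series and collect powers.
q(0) = 0
q′(0) = 1
q′′(0) = 0
q′′′(0) = -3
Then c_k = q^(k)(0)/k! gives each Taylor coefficient.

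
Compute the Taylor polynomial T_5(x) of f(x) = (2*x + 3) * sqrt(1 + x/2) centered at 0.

Multiply each power in the prefactor through the base expansion.
f(0) = 3
f′(0) = 11/4
f′′(0) = 13/16
f′′′(0) = -15/64
f^(4)(0) = 51/256
f^(5)(0) = -285/1024
Dividing each by k! gives the coefficients c_0, ..., c_5.

-19*x^5/8192 + 17*x^4/2048 - 5*x^3/128 + 13*x^2/32 + 11*x/4 + 3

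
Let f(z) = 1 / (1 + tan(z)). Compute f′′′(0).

Expand as Σ (-1)^k u^k with u equal to the inner function's series.
From the series, [z^3] f = -4/3; multiply by 3! = 6 to get -8.

-8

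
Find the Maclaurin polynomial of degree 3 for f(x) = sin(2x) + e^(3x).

Add the two expansions coefficient-wise.

19*x^3/6 + 9*x^2/2 + 5*x + 1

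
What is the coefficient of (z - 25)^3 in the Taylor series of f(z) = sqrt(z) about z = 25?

1/50000

f(25) = 5
f′(25) = 1/10
f′′(25) = -1/500
f′′′(25) = 3/25000
So c_3 = f′′′(25)/3! = 1/50000.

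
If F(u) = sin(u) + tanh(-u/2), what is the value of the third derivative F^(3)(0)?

-3/4

Add the two expansions coefficient-wise.
From the series, [u^3] F = -1/8; multiply by 3! = 6 to get -3/4.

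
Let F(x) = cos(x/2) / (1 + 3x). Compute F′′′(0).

-639/4

Multiply the two series term by term and collect like powers.
From the series, [x^3] F = -213/8; multiply by 3! = 6 to get -639/4.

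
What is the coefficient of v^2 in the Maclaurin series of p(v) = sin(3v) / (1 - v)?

3

Write out both Maclaurin series and multiply, keeping only the needed powers.
p(0) = 0
p′(0) = 3
p′′(0) = 6
So c_2 = p′′(0)/2! = 3.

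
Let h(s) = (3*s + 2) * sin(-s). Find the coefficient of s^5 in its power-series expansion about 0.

-1/60

Distribute the polynomial across the series and collect like powers.
h(0) = 0
h′(0) = -2
h′′(0) = -6
h′′′(0) = 2
h^(4)(0) = 12
h^(5)(0) = -2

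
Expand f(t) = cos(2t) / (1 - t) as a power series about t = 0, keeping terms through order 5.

Take the Cauchy product of the two expansions.
f(0) = 1
f′(0) = 1
f′′(0) = -2
f′′′(0) = -6
f^(4)(0) = -8
f^(5)(0) = -40
Dividing each by k! gives the coefficients c_0, ..., c_5.

-t^5/3 - t^4/3 - t^3 - t^2 + t + 1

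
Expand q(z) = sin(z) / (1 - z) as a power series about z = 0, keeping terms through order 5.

Multiply the two series term by term and collect like powers.
[z^0] = 0;  [z^1] = 1;  [z^2] = 1;  [z^3] = 5/6;  [z^4] = 5/6;  [z^5] = 101/120.

101*z^5/120 + 5*z^4/6 + 5*z^3/6 + z^2 + z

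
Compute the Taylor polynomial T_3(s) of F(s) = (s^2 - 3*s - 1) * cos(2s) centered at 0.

6*s^3 + 3*s^2 - 3*s - 1

Distribute the polynomial across the series and collect like powers.
F(0) = -1
F′(0) = -3
F′′(0) = 6
F′′′(0) = 36
Then c_k = F^(k)(0)/k! gives each Taylor coefficient.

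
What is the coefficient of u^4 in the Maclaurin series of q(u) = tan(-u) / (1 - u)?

-4/3

Multiply the two series term by term and collect like powers.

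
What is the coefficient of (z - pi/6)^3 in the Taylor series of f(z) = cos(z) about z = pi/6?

Compute the successive derivatives at the expansion point and divide by k!.
[(z - pi/6)^0] = sqrt(3)/2;  [(z - pi/6)^1] = -1/2;  [(z - pi/6)^2] = -sqrt(3)/4;  [(z - pi/6)^3] = 1/12.

1/12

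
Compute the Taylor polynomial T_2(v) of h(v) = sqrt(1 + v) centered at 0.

Use the known series and substitute for the argument.

-v^2/8 + v/2 + 1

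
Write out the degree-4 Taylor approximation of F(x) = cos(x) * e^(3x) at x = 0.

Multiply the two series term by term and collect like powers.
F(0) = 1
F′(0) = 3
F′′(0) = 8
F′′′(0) = 18
F^(4)(0) = 28

7*x^4/6 + 3*x^3 + 4*x^2 + 3*x + 1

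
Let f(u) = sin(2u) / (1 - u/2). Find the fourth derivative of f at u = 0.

-10

Take the Cauchy product of the two expansions.
From the series, [u^4] f = -5/12; multiply by 4! = 24 to get -10.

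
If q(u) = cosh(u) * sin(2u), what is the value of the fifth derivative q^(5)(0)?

-38

Take the Cauchy product of the two expansions.
From the series, [u^5] q = -19/60; multiply by 5! = 120 to get -38.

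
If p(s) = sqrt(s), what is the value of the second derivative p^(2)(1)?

-1/4

The coefficient of (s - 1)^2 in the expansion is -1/8, so p′′(1) = 2! * (-1/8) = -1/4.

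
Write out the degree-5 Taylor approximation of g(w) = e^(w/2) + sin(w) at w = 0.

11*w^5/1280 + w^4/384 - 7*w^3/48 + w^2/8 + 3*w/2 + 1

Expand each term separately and add.
g(0) = 1
g′(0) = 3/2
g′′(0) = 1/4
g′′′(0) = -7/8
g^(4)(0) = 1/16
g^(5)(0) = 33/32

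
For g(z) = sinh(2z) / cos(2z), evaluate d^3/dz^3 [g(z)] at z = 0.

Divide the numerator series by the denominator series (power-series long division).
From the series, [z^3] g = 16/3; multiply by 3! = 6 to get 32.

32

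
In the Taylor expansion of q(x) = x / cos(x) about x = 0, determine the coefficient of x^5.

Write the quotient as an unknown series and match coefficients against numerator = denominator · series.

5/24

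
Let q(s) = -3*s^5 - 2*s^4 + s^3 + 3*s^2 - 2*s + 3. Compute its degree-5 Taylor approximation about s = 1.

-3*(s - 1)^5 - 17*(s - 1)^4 - 37*(s - 1)^3 - 36*(s - 1)^2 - 16*(s - 1)

Differentiate repeatedly and evaluate at the center.
q(1) = 0
q′(1) = -16
q′′(1) = -72
q′′′(1) = -222
q^(4)(1) = -408
q^(5)(1) = -360
Then c_k = q^(k)(1)/k! gives each Taylor coefficient.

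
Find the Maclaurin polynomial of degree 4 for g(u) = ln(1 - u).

-u^4/4 - u^3/3 - u^2/2 - u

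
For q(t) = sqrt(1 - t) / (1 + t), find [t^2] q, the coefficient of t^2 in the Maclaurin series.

Take the Cauchy product of the two expansions.
q(0) = 1
q′(0) = -3/2
q′′(0) = 11/4
The Taylor polynomial is Σ q^(k)(0)/k! · t^k.

11/8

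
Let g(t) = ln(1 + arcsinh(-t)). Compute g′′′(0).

Let u equal the inner series; expand the outer function in u and truncate.
The coefficient of t^3 in the expansion is -1/6, so g′′′(0) = 3! * (-1/6) = -1.

-1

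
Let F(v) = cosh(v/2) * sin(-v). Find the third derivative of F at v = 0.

Expand each factor separately, then convolve coefficients.
The coefficient of v^3 in the expansion is 1/24, so F′′′(0) = 3! * (1/24) = 1/4.

1/4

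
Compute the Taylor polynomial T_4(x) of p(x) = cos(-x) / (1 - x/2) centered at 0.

Multiply the two series term by term and collect like powers.
p(0) = 1
p′(0) = 1/2
p′′(0) = -1/2
p′′′(0) = -3/4
p^(4)(0) = -1/2
Dividing each by k! gives the coefficients c_0, ..., c_4.

-x^4/48 - x^3/8 - x^2/4 + x/2 + 1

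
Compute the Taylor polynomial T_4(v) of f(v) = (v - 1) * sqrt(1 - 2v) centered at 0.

Multiply each power in the prefactor through the base expansion.
f(0) = -1
f′(0) = 2
f′′(0) = -1
f′′′(0) = 0
f^(4)(0) = 3

v^4/8 - v^2/2 + 2*v - 1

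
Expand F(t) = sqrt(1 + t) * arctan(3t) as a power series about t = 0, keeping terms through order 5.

Multiply the two series term by term and collect like powers.
[t^0] = 0;  [t^1] = 3;  [t^2] = 3/2;  [t^3] = -75/8;  [t^4] = -69/16;  [t^5] = 31749/640.

31749*t^5/640 - 69*t^4/16 - 75*t^3/8 + 3*t^2/2 + 3*t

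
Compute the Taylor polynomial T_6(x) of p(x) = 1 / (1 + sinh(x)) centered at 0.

Use the geometric series for the reciprocal, then substitute.
[x^0] = 1;  [x^1] = -1;  [x^2] = 1;  [x^3] = -7/6;  [x^4] = 4/3;  [x^5] = -181/120;  [x^6] = 77/45.

77*x^6/45 - 181*x^5/120 + 4*x^4/3 - 7*x^3/6 + x^2 - x + 1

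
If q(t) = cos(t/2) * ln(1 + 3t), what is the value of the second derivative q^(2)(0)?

-9

Multiply the two series term by term and collect like powers.
The coefficient of t^2 in the expansion is -9/2, so q′′(0) = 2! * (-9/2) = -9.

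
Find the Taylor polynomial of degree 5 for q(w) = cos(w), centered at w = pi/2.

Compute the successive derivatives at the expansion point and divide by k!.
q(pi/2) = 0
q′(pi/2) = -1
q′′(pi/2) = 0
q′′′(pi/2) = 1
q^(4)(pi/2) = 0
q^(5)(pi/2) = -1
The Taylor polynomial is Σ q^(k)(pi/2)/k! · (w - pi/2)^k.

-(w - pi/2)^5/120 + (w - pi/2)^3/6 - (w - pi/2)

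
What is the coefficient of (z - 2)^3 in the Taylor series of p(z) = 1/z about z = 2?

-1/16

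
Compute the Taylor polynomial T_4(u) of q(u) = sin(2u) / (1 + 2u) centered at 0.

Write out both Maclaurin series and multiply, keeping only the needed powers.
q(0) = 0
q′(0) = 2
q′′(0) = -8
q′′′(0) = 40
q^(4)(0) = -320
Dividing each by k! gives the coefficients c_0, ..., c_4.

-40*u^4/3 + 20*u^3/3 - 4*u^2 + 2*u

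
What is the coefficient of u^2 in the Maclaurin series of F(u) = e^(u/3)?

1/18

Apply the Taylor formula c_k = f^(k)(a)/k!.
F(0) = 1
F′(0) = 1/3
F′′(0) = 1/9
So c_2 = F′′(0)/2! = 1/18.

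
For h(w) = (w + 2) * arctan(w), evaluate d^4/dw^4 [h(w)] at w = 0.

Shift and add copies of the series according to the polynomial's terms.
The coefficient of w^4 in the expansion is -1/3, so h^(4)(0) = 4! * (-1/3) = -8.

-8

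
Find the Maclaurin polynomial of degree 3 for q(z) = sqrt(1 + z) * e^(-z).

13*z^3/48 - z^2/8 - z/2 + 1

Write out both Maclaurin series and multiply, keeping only the needed powers.
q(0) = 1
q′(0) = -1/2
q′′(0) = -1/4
q′′′(0) = 13/8
The Taylor polynomial is Σ q^(k)(0)/k! · z^k.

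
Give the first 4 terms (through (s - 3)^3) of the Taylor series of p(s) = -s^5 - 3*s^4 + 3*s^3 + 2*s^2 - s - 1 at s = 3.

Compute the successive derivatives at the expansion point and divide by k!.
p(3) = -391
p′(3) = -637
p′′(3) = -806
p′′′(3) = -738
The Taylor polynomial is Σ p^(k)(3)/k! · (s - 3)^k.

-123*(s - 3)^3 - 403*(s - 3)^2 - 637*(s - 3) - 391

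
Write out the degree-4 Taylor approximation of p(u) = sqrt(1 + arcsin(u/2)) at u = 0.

Plug the Maclaurin series of the inner function into that of the outer and collect terms.
p(0) = 1
p′(0) = 1/4
p′′(0) = -1/16
p′′′(0) = 7/64
p^(4)(0) = -31/256
Then c_k = p^(k)(0)/k! gives each Taylor coefficient.

-31*u^4/6144 + 7*u^3/384 - u^2/32 + u/4 + 1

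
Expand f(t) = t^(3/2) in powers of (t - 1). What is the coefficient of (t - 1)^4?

c_4 = f^(4)(1)/4! = 3/128.

3/128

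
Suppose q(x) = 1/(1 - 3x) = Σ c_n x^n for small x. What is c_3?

[x^0] = 1;  [x^1] = 3;  [x^2] = 9;  [x^3] = 27.
So c_3 = q′′′(0)/3! = 27.

27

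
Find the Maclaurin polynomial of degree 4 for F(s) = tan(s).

Differentiate repeatedly and evaluate at the center.
F(0) = 0
F′(0) = 1
F′′(0) = 0
F′′′(0) = 2
F^(4)(0) = 0
The Taylor polynomial is Σ F^(k)(0)/k! · s^k.

s^3/3 + s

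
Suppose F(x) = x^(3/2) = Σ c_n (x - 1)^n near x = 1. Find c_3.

F(1) = 1
F′(1) = 3/2
F′′(1) = 3/4
F′′′(1) = -3/8

-1/16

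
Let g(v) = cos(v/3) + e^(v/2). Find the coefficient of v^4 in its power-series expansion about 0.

97/31104

Combine the two series term by term.
[v^0] = 2;  [v^1] = 1/2;  [v^2] = 5/72;  [v^3] = 1/48;  [v^4] = 97/31104.
So c_4 = g^(4)(0)/4! = 97/31104.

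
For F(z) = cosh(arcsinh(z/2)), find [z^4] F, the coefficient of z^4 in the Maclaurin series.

Substitute the inner expansion into the outer series and collect powers.
[z^0] = 1;  [z^1] = 0;  [z^2] = 1/8;  [z^3] = 0;  [z^4] = -1/128.

-1/128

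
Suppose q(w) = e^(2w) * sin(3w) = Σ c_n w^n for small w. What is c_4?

Write out both Maclaurin series and multiply, keeping only the needed powers.
[w^0] = 0;  [w^1] = 3;  [w^2] = 6;  [w^3] = 3/2;  [w^4] = -5.

-5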